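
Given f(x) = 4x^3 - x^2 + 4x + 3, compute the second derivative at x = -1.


First derivative:
f'(x) = 12x^2 - 2x + 4
Second derivative:
f''(x) = 24x - 2
Substitute x = -1:
f''(-1) = 24 * (-1) - 2
= -24 - 2
= -26

-26


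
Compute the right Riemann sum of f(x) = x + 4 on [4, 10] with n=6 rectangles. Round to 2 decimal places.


Right Riemann sum uses right endpoints of each subinterval.
Interval: [4, 10], n = 6
dx = (10 - 4) / 6 = 1
Right endpoints: [5, 6, 7, 8, 9, 10]
f values: [9, 10, 11, 12, 13, 14]
Sum = dx * (sum of f values)
= 1 * 69
= 69 = 69.00

69.00


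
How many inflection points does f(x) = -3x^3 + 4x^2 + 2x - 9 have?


Inflection points occur where f''(x) = 0 and concavity changes.
f(x) = -3x^3 + 4x^2 + 2x - 9
f'(x) = -9x^2 + 8x + 2
f''(x) = -18x + 8
Set f''(x) = 0:
-18x + 8 = 0
x = -8 / (-18) = 4/9
Since f''(x) is linear (degree 1), it changes sign at this point.
Therefore there is exactly 1 inflection point.

1


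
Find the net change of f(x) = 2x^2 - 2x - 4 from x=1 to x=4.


Net change = f(b) - f(a)
f(x) = 2x^2 - 2x - 4
Compute f(4):
f(4) = 2 * 4^2 - 2 * 4 - 4
= 32 - 8 - 4
= 20
Compute f(1):
f(1) = 2 * 1^2 - 2 * 1 - 4
= 2 - 2 - 4
= -4
Net change = 20 - (-4) = 24

24


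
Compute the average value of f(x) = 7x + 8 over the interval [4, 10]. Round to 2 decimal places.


Average value = 1/(b-a) * integral from a to b of f(x) dx
First compute the integral of 7x + 8:
F(x) = (7/2)x^2 + 8x
F(10) = 7/2 * 100 + 8 * 10 = 430
F(4) = 7/2 * 16 + 8 * 4 = 88
Integral = 430 - 88 = 342
Average = 342 / (10 - 4) = 342 / 6
= 57 = 57.00

57.00


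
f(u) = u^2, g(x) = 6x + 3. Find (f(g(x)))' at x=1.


Using the chain rule: (f(g(x)))' = f'(g(x)) * g'(x)
First, find g(1):
g(1) = 6 * 1 + 3 = 9
Next, f'(u) = 2u
And g'(x) = 6
So f'(g(1)) * g'(1)
= 2 * 9 * 6
= 108

108


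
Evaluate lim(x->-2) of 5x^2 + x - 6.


Since polynomials are continuous, we use direct substitution.
lim(x->-2) of 5x^2 + x - 6
= 5 * (-2)^2 + 1 * (-2) - 6
= 20 - 2 - 6
= 12

12


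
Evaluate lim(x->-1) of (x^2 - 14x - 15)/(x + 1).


Direct substitution gives 0/0, so we factor the numerator.
Factor: (x^2 - 14x - 15) = (x + 1)(x - 15)
Cancel the common factor (x + 1):
(x^2 - 14x - 15)/(x + 1) = (x - 15)
Now substitute x = -1:
= (-1) - (15) = -16

-16


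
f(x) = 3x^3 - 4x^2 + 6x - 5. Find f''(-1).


First derivative:
f'(x) = 9x^2 - 8x + 6
Second derivative:
f''(x) = 18x - 8
Substitute x = -1:
f''(-1) = 18 * (-1) - 8
= -18 - 8
= -26

-26


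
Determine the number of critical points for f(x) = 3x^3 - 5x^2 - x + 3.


Find where f'(x) = 0:
f(x) = 3x^3 - 5x^2 - x + 3
f'(x) = 9x^2 - 10x - 1
This is a quadratic in x. Use the discriminant to count real roots.
Discriminant = (-10)^2 - 4 * 9 * (-1)
= 100 - (-36)
= 136
Since discriminant > 0, f'(x) = 0 has 2 real solutions.
Number of critical points: 2

2


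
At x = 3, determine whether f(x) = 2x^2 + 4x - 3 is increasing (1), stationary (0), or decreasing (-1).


Compute f'(x) to determine behavior:
f'(x) = 4x + 4
f'(3) = 4 * 3 + 4
= 12 + 4
= 16
Since f'(3) > 0, the function is increasing (1)

1


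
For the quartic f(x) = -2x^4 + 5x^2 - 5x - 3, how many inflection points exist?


Inflection points occur where f''(x) = 0 and concavity changes.
f(x) = -2x^4 + 5x^2 - 5x - 3
f'(x) = -8x^3 + 10x - 5
f''(x) = -24x^2 + 10
This is a quadratic in x. Use the discriminant to count real roots.
Discriminant = (0)^2 - 4 * (-24) * 10
= 0 - (-960)
= 960
Since discriminant > 0, f''(x) = 0 has 2 distinct real solutions.
A quadratic with two distinct real roots changes sign at each root, so concavity changes at both.
Number of inflection points: 2

2


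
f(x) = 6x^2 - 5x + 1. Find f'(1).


Differentiate term by term using power and sum rules:
f(x) = 6x^2 - 5x + 1
f'(x) = 12x - 5
Substitute x = 1:
f'(1) = 12 * 1 - 5
= 12 - 5
= 7

7


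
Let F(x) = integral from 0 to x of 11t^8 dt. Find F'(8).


By the Fundamental Theorem of Calculus (Part 1):
If F(x) = integral from 0 to x of f(t) dt, then F'(x) = f(x)
Here f(t) = 11t^8
So F'(x) = 11x^8
Evaluate at x = 8:
F'(8) = 11 * 8^8
= 11 * 16777216
= 184549376

184549376


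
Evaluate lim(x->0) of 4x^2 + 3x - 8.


Since polynomials are continuous, we use direct substitution.
lim(x->0) of 4x^2 + 3x - 8
= 4 * 0^2 + 3 * 0 - 8
= 0 + 0 - 8
= -8

-8


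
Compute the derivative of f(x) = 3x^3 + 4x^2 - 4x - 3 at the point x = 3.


Differentiate f(x) = 3x^3 + 4x^2 - 4x - 3 term by term:
f'(x) = 9x^2 + 8x - 4
Substitute x = 3:
f'(3) = 9 * 3^2 + 8 * 3 - 4
= 81 + 24 - 4
= 101

101


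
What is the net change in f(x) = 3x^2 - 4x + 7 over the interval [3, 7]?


Net change = f(b) - f(a)
f(x) = 3x^2 - 4x + 7
Compute f(7):
f(7) = 3 * 7^2 - 4 * 7 + 7
= 147 - 28 + 7
= 126
Compute f(3):
f(3) = 3 * 3^2 - 4 * 3 + 7
= 27 - 12 + 7
= 22
Net change = 126 - 22 = 104

104


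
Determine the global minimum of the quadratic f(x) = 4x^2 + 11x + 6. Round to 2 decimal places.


For a quadratic f(x) = ax^2 + bx + c with a > 0, the minimum is at the vertex.
Vertex x-coordinate: x = -b/(2a)
x = -(11) / (2 * 4)
x = -11/8
Substitute back to find the minimum value:
f(-11/8) = 4 * (-11/8)^2 + 11 * (-11/8) + 6
= 121/16 - 121/8 + 6
= -25/16 ≈ -1.56

-1.56


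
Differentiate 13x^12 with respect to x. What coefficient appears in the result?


We apply the power rule: d/dx [ax^n] = a*n * x^(n-1)
d/dx [13x^12]
= 13 * 12 * x^(12-1)
= 156x^11
The coefficient is 156

156


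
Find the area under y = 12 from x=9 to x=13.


The area under a constant function y = 12 is a rectangle.
Width = 13 - 9 = 4
Height = 12
Area = width * height
= 4 * 12
= 48

48


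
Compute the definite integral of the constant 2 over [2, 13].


The integral of a constant k over [a, b] equals k * (b - a).
integral from 2 to 13 of 2 dx
= 2 * (13 - 2)
= 2 * 11
= 22

22


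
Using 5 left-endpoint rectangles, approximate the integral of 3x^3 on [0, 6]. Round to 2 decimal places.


Left Riemann sum uses left endpoints of each subinterval.
Interval: [0, 6], n = 5
dx = (6 - 0) / 5 = 6/5
Left endpoints: [0, 6/5, 12/5, 18/5, 24/5]
f values: [0, 648/125, 5184/125, 17496/125, 41472/125]
Sum = dx * (sum of f values)
= 6/5 * 2592/5
= 15552/25 = 622.08

622.08


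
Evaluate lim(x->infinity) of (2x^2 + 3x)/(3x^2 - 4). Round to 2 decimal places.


For limits at infinity with equal-degree polynomials,
we compare leading coefficients.
Numerator leading term: 2x^2
Denominator leading term: 3x^2
Divide both by x^2:
lim = (2 + 3/x) / (3 - 4/x^2)
As x -> infinity, the 1/x and 1/x^2 terms vanish:
= 2/3 ≈ 0.67

0.67


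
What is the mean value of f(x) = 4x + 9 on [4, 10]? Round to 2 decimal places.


Average value = 1/(b-a) * integral from a to b of f(x) dx
First compute the integral of 4x + 9:
F(x) = 2x^2 + 9x
F(10) = 2 * 100 + 9 * 10 = 290
F(4) = 2 * 16 + 9 * 4 = 68
Integral = 290 - 68 = 222
Average = 222 / (10 - 4) = 222 / 6
= 37 = 37.00

37.00


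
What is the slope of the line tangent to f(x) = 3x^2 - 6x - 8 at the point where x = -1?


The slope of the tangent line equals f'(x) at the point.
f(x) = 3x^2 - 6x - 8
f'(x) = 6x - 6
At x = -1:
f'(-1) = 6 * (-1) - 6
= -6 - 6
= -12

-12


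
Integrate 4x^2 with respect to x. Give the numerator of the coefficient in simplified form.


Apply the power rule for integration:
integral of ax^n dx = a/(n+1) * x^(n+1) + C
integral of 4x^2 dx
= 4/3 * x^3 + C
The coefficient in lowest terms is 4/3, and its numerator is 4

4


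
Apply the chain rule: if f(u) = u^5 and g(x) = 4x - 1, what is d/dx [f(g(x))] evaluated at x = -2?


Using the chain rule: (f(g(x)))' = f'(g(x)) * g'(x)
First, find g(-2):
g(-2) = 4 * (-2) - 1 = -9
Next, f'(u) = 5u^4
And g'(x) = 4
So f'(g(-2)) * g'(-2)
= 5 * (-9)^4 * 4
= 5 * 6561 * 4
= 131220

131220


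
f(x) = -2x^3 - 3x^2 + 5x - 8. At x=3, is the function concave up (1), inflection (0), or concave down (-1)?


Concavity is determined by the sign of f''(x).
f(x) = -2x^3 - 3x^2 + 5x - 8
f'(x) = -6x^2 - 6x + 5
f''(x) = -12x - 6
f''(3) = -12 * 3 - 6
= -36 - 6
= -42
Since f''(3) < 0, the function is concave down (-1)

-1


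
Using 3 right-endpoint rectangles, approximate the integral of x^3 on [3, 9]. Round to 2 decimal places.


Right Riemann sum uses right endpoints of each subinterval.
Interval: [3, 9], n = 3
dx = (9 - 3) / 3 = 2
Right endpoints: [5, 7, 9]
f values: [125, 343, 729]
Sum = dx * (sum of f values)
= 2 * 1197
= 2394 = 2394.00

2394.00


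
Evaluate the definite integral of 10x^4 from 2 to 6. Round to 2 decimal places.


Find the antiderivative of 10x^4:
F(x) = 10/5 * x^5
Apply the Fundamental Theorem of Calculus:
F(6) - F(2)
= 10/5 * 6^5 - 10/5 * 2^5
= 10/5 * (7776 - 32)
= 10/5 * 7744
= 15488 = 15488.00

15488.00


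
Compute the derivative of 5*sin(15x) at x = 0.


Apply the chain rule to differentiate 5*sin(15x):
d/dx [5*sin(15x)]
= 5 * cos(15x) * d/dx(15x)
= 5 * 15 * cos(15x)
= 75 * cos(15x)
Evaluate at x = 0:
= 75 * cos(0)
= 75 * 1
= 75

75


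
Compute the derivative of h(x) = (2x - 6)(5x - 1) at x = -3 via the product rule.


Let u(x) = 2x - 6 and v(x) = 5x - 1
u'(x) = 2
v'(x) = 5
Product rule: h'(x) = u'(x)*v(x) + u(x)*v'(x)
= 2 * (5x - 1) + (2x - 6) * 5
At x = -3:
u(-3) = 2 * (-3) - 6 = -12
v(-3) = 5 * (-3) - 1 = -16
h'(-3) = 2 * (-16) + (-12) * 5
= -32 - 60
= -92

-92


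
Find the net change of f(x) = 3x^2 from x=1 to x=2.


Net change = f(b) - f(a)
f(x) = 3x^2
Compute f(2):
f(2) = 3 * 2^2 + 0 * 2 + 0
= 12 + 0 + 0
= 12
Compute f(1):
f(1) = 3 * 1^2 + 0 * 1 + 0
= 3 + 0 + 0
= 3
Net change = 12 - 3 = 9

9


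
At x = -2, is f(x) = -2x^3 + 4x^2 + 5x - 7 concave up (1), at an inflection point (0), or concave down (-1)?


Concavity is determined by the sign of f''(x).
f(x) = -2x^3 + 4x^2 + 5x - 7
f'(x) = -6x^2 + 8x + 5
f''(x) = -12x + 8
f''(-2) = -12 * (-2) + 8
= 24 + 8
= 32
Since f''(-2) > 0, the function is concave up (1)

1


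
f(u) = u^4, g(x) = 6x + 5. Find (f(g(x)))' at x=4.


Using the chain rule: (f(g(x)))' = f'(g(x)) * g'(x)
First, find g(4):
g(4) = 6 * 4 + 5 = 29
Next, f'(u) = 4u^3
And g'(x) = 6
So f'(g(4)) * g'(4)
= 4 * 29^3 * 6
= 4 * 24389 * 6
= 585336

585336


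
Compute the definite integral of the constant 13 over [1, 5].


The integral of a constant k over [a, b] equals k * (b - a).
integral from 1 to 5 of 13 dx
= 13 * (5 - 1)
= 13 * 4
= 52

52


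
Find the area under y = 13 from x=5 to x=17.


The area under a constant function y = 13 is a rectangle.
Width = 17 - 5 = 12
Height = 13
Area = width * height
= 12 * 13
= 156

156


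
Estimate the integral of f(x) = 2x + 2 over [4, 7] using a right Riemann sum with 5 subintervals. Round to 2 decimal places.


Right Riemann sum uses right endpoints of each subinterval.
Interval: [4, 7], n = 5
dx = (7 - 4) / 5 = 3/5
Right endpoints: [23/5, 26/5, 29/5, 32/5, 7]
f values: [56/5, 62/5, 68/5, 74/5, 16]
Sum = dx * (sum of f values)
= 3/5 * 68
= 204/5 = 40.80

40.80


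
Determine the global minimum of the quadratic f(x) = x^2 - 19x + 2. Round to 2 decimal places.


For a quadratic f(x) = ax^2 + bx + c with a > 0, the minimum is at the vertex.
Vertex x-coordinate: x = -b/(2a)
x = -(-19) / (2 * 1)
x = 19/2
Substitute back to find the minimum value:
f(19/2) = 1 * (19/2)^2 - 19 * (19/2) + 2
= 361/4 - 361/2 + 2
= -353/4 = -88.25

-88.25


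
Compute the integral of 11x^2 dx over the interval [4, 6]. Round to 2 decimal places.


Find the antiderivative of 11x^2:
F(x) = 11/3 * x^3
Apply the Fundamental Theorem of Calculus:
F(6) - F(4)
= 11/3 * 6^3 - 11/3 * 4^3
= 11/3 * (216 - 64)
= 11/3 * 152
= 1672/3 ≈ 557.33

557.33


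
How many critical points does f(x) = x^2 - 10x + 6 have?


Find where f'(x) = 0:
f'(x) = 2x - 10
Set f'(x) = 0:
2x - 10 = 0
x = 10 / 2 = 5
This is a linear equation in x, so there is exactly one solution.
Number of critical points: 1

1


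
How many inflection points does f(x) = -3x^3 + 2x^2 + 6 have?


Inflection points occur where f''(x) = 0 and concavity changes.
f(x) = -3x^3 + 2x^2 + 6
f'(x) = -9x^2 + 4x
f''(x) = -18x + 4
Set f''(x) = 0:
-18x + 4 = 0
x = -4 / (-18) = 2/9
Since f''(x) is linear (degree 1), it changes sign at this point.
Therefore there is exactly 1 inflection point.

1


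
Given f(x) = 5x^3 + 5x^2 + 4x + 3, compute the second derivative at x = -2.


First derivative:
f'(x) = 15x^2 + 10x + 4
Second derivative:
f''(x) = 30x + 10
Substitute x = -2:
f''(-2) = 30 * (-2) + 10
= -60 + 10
= -50

-50


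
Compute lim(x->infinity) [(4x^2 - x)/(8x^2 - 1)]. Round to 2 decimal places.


For limits at infinity with equal-degree polynomials,
we compare leading coefficients.
Numerator leading term: 4x^2
Denominator leading term: 8x^2
Divide both by x^2:
lim = (4 - 1/x) / (8 - 1/x^2)
As x -> infinity, the 1/x and 1/x^2 terms vanish:
= 4/8 = 1/2 = 0.50

0.50


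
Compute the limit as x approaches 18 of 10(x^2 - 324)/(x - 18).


Direct substitution gives 0/0, so we factor the numerator.
Factor: 10(x^2 - 324) = 10 * (x - 18)(x + 18)
Cancel the common factor (x - 18):
10(x^2 - 324)/(x - 18) = 10 * (x + 18)
Now substitute x = 18:
= 10 * (18 + 18) = 360

360


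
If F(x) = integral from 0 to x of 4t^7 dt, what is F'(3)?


By the Fundamental Theorem of Calculus (Part 1):
If F(x) = integral from 0 to x of f(t) dt, then F'(x) = f(x)
Here f(t) = 4t^7
So F'(x) = 4x^7
Evaluate at x = 3:
F'(3) = 4 * 3^7
= 4 * 2187
= 8748

8748


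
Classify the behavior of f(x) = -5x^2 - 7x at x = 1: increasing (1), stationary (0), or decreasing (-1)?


Compute f'(x) to determine behavior:
f'(x) = -10x - 7
f'(1) = -10 * 1 - 7
= -10 - 7
= -17
Since f'(1) < 0, the function is decreasing (-1)

-1


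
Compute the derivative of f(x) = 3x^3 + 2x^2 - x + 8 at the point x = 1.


Differentiate f(x) = 3x^3 + 2x^2 - x + 8 term by term:
f'(x) = 9x^2 + 4x - 1
Substitute x = 1:
f'(1) = 9 * 1^2 + 4 * 1 - 1
= 9 + 4 - 1
= 12

12


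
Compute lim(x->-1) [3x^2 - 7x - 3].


Since polynomials are continuous, we use direct substitution.
lim(x->-1) of 3x^2 - 7x - 3
= 3 * (-1)^2 - 7 * (-1) - 3
= 3 + 7 - 3
= 7

7


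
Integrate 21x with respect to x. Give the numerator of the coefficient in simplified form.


Apply the power rule for integration:
integral of ax^n dx = a/(n+1) * x^(n+1) + C
integral of 21x dx
= 21/2 * x^2 + C
The coefficient in lowest terms is 21/2, and its numerator is 21

21


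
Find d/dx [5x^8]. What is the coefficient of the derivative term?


We apply the power rule: d/dx [ax^n] = a*n * x^(n-1)
d/dx [5x^8]
= 5 * 8 * x^(8-1)
= 40x^7
The coefficient is 40

40


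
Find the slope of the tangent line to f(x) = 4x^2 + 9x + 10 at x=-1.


The slope of the tangent line equals f'(x) at the point.
f(x) = 4x^2 + 9x + 10
f'(x) = 8x + 9
At x = -1:
f'(-1) = 8 * (-1) + 9
= -8 + 9
= 1

1


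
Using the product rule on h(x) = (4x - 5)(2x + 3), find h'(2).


Let u(x) = 4x - 5 and v(x) = 2x + 3
u'(x) = 4
v'(x) = 2
Product rule: h'(x) = u'(x)*v(x) + u(x)*v'(x)
= 4 * (2x + 3) + (4x - 5) * 2
At x = 2:
u(2) = 4 * 2 - 5 = 3
v(2) = 2 * 2 + 3 = 7
h'(2) = 4 * 7 + 3 * 2
= 28 + 6
= 34

34


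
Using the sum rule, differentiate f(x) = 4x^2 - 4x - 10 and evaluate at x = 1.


Differentiate term by term using power and sum rules:
f(x) = 4x^2 - 4x - 10
f'(x) = 8x - 4
Substitute x = 1:
f'(1) = 8 * 1 - 4
= 8 - 4
= 4

4


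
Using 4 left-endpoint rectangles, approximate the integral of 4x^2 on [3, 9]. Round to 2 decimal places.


Left Riemann sum uses left endpoints of each subinterval.
Interval: [3, 9], n = 4
dx = (9 - 3) / 4 = 3/2
Left endpoints: [3, 9/2, 6, 15/2]
f values: [36, 81, 144, 225]
Sum = dx * (sum of f values)
= 3/2 * 486
= 729 = 729.00

729.00


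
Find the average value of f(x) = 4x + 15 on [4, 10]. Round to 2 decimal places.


Average value = 1/(b-a) * integral from a to b of f(x) dx
First compute the integral of 4x + 15:
F(x) = 2x^2 + 15x
F(10) = 2 * 100 + 15 * 10 = 350
F(4) = 2 * 16 + 15 * 4 = 92
Integral = 350 - 92 = 258
Average = 258 / (10 - 4) = 258 / 6
= 43 = 43.00

43.00


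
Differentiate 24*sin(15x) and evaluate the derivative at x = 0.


Apply the chain rule to differentiate 24*sin(15x):
d/dx [24*sin(15x)]
= 24 * cos(15x) * d/dx(15x)
= 24 * 15 * cos(15x)
= 360 * cos(15x)
Evaluate at x = 0:
= 360 * cos(0)
= 360 * 1
= 360

360


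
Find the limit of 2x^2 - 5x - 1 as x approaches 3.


Since polynomials are continuous, we use direct substitution.
lim(x->3) of 2x^2 - 5x - 1
= 2 * 3^2 - 5 * 3 - 1
= 18 - 15 - 1
= 2

2


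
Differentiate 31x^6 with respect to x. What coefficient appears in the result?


We apply the power rule: d/dx [ax^n] = a*n * x^(n-1)
d/dx [31x^6]
= 31 * 6 * x^(6-1)
= 186x^5
The coefficient is 186

186


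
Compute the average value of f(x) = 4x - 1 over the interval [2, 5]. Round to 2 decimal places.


Average value = 1/(b-a) * integral from a to b of f(x) dx
First compute the integral of 4x - 1:
F(x) = 2x^2 - x
F(5) = 2 * 25 - 1 * 5 = 45
F(2) = 2 * 4 - 1 * 2 = 6
Integral = 45 - 6 = 39
Average = 39 / (5 - 2) = 39 / 3
= 13 = 13.00

13.00


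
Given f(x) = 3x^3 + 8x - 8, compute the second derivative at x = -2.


First derivative:
f'(x) = 9x^2 + 8
Second derivative:
f''(x) = 18x
Substitute x = -2:
f''(-2) = 18 * (-2) + 0
= -36 + 0
= -36

-36


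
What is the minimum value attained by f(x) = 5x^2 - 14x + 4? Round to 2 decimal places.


For a quadratic f(x) = ax^2 + bx + c with a > 0, the minimum is at the vertex.
Vertex x-coordinate: x = -b/(2a)
x = -(-14) / (2 * 5)
x = 14/10 = 7/5
Substitute back to find the minimum value:
f(7/5) = 5 * (7/5)^2 - 14 * (7/5) + 4
= 49/5 - 98/5 + 4
= -29/5 = -5.80

-5.80


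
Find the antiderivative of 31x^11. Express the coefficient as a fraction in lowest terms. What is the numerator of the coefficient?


Apply the power rule for integration:
integral of ax^n dx = a/(n+1) * x^(n+1) + C
integral of 31x^11 dx
= 31/12 * x^12 + C
The coefficient in lowest terms is 31/12, and its numerator is 31

31


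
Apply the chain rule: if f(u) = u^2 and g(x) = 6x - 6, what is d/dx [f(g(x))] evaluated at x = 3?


Using the chain rule: (f(g(x)))' = f'(g(x)) * g'(x)
First, find g(3):
g(3) = 6 * 3 - 6 = 12
Next, f'(u) = 2u
And g'(x) = 6
So f'(g(3)) * g'(3)
= 2 * 12 * 6
= 144

144


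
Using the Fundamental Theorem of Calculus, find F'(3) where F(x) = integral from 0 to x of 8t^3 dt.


By the Fundamental Theorem of Calculus (Part 1):
If F(x) = integral from 0 to x of f(t) dt, then F'(x) = f(x)
Here f(t) = 8t^3
So F'(x) = 8x^3
Evaluate at x = 3:
F'(3) = 8 * 3^3
= 8 * 27
= 216

216


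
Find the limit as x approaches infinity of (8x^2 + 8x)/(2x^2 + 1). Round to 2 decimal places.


For limits at infinity with equal-degree polynomials,
we compare leading coefficients.
Numerator leading term: 8x^2
Denominator leading term: 2x^2
Divide both by x^2:
lim = (8 + 8/x) / (2 + 1/x^2)
As x -> infinity, the 1/x and 1/x^2 terms vanish:
= 8/2 = 4 = 4.00

4.00


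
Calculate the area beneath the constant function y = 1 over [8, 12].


The area under a constant function y = 1 is a rectangle.
Width = 12 - 8 = 4
Height = 1
Area = width * height
= 4 * 1
= 4

4


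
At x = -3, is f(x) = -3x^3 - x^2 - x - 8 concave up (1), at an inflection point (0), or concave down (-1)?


Concavity is determined by the sign of f''(x).
f(x) = -3x^3 - x^2 - x - 8
f'(x) = -9x^2 - 2x - 1
f''(x) = -18x - 2
f''(-3) = -18 * (-3) - 2
= 54 - 2
= 52
Since f''(-3) > 0, the function is concave up (1)

1


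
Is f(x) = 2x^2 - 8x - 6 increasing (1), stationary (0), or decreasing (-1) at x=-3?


Compute f'(x) to determine behavior:
f'(x) = 4x - 8
f'(-3) = 4 * (-3) - 8
= -12 - 8
= -20
Since f'(-3) < 0, the function is decreasing (-1)

-1


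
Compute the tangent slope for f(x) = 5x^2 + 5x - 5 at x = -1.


The slope of the tangent line equals f'(x) at the point.
f(x) = 5x^2 + 5x - 5
f'(x) = 10x + 5
At x = -1:
f'(-1) = 10 * (-1) + 5
= -10 + 5
= -5

-5


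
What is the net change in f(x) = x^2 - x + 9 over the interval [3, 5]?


Net change = f(b) - f(a)
f(x) = x^2 - x + 9
Compute f(5):
f(5) = 1 * 5^2 - 1 * 5 + 9
= 25 - 5 + 9
= 29
Compute f(3):
f(3) = 1 * 3^2 - 1 * 3 + 9
= 9 - 3 + 9
= 15
Net change = 29 - 15 = 14

14


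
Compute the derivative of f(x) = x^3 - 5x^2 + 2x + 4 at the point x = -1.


Differentiate f(x) = x^3 - 5x^2 + 2x + 4 term by term:
f'(x) = 3x^2 - 10x + 2
Substitute x = -1:
f'(-1) = 3 * (-1)^2 - 10 * (-1) + 2
= 3 + 10 + 2
= 15

15


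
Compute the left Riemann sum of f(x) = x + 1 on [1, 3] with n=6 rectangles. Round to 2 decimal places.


Left Riemann sum uses left endpoints of each subinterval.
Interval: [1, 3], n = 6
dx = (3 - 1) / 6 = 1/3
Left endpoints: [1, 4/3, 5/3, 2, 7/3, 8/3]
f values: [2, 7/3, 8/3, 3, 10/3, 11/3]
Sum = dx * (sum of f values)
= 1/3 * 17
= 17/3 ≈ 5.67

5.67


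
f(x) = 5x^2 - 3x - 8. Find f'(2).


Differentiate term by term using power and sum rules:
f(x) = 5x^2 - 3x - 8
f'(x) = 10x - 3
Substitute x = 2:
f'(2) = 10 * 2 - 3
= 20 - 3
= 17

17


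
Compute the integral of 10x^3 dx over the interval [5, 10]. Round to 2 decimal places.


Find the antiderivative of 10x^3:
F(x) = 10/4 * x^4
Apply the Fundamental Theorem of Calculus:
F(10) - F(5)
= 10/4 * 10^4 - 10/4 * 5^4
= 10/4 * (10000 - 625)
= 10/4 * 9375
= 46875/2 = 23437.50

23437.50


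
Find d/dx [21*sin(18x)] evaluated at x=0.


Apply the chain rule to differentiate 21*sin(18x):
d/dx [21*sin(18x)]
= 21 * cos(18x) * d/dx(18x)
= 21 * 18 * cos(18x)
= 378 * cos(18x)
Evaluate at x = 0:
= 378 * cos(0)
= 378 * 1
= 378

378


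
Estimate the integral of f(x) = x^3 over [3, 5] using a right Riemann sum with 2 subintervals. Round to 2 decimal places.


Right Riemann sum uses right endpoints of each subinterval.
Interval: [3, 5], n = 2
dx = (5 - 3) / 2 = 1
Right endpoints: [4, 5]
f values: [64, 125]
Sum = dx * (sum of f values)
= 1 * 189
= 189 = 189.00

189.00


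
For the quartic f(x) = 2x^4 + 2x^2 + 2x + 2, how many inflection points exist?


Inflection points occur where f''(x) = 0 and concavity changes.
f(x) = 2x^4 + 2x^2 + 2x + 2
f'(x) = 8x^3 + 4x + 2
f''(x) = 24x^2 + 4
This is a quadratic in x. Use the discriminant to count real roots.
Discriminant = (0)^2 - 4 * 24 * 4
= 0 - 384
= -384
Since discriminant < 0, f''(x) = 0 has no real solutions.
Number of inflection points: 0

0


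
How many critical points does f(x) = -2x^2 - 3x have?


Find where f'(x) = 0:
f'(x) = -4x - 3
Set f'(x) = 0:
-4x - 3 = 0
x = 3 / (-4) = -3/4
This is a linear equation in x, so there is exactly one solution.
Number of critical points: 1

1


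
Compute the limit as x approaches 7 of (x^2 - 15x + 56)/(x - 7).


Direct substitution gives 0/0, so we factor the numerator.
Factor: (x^2 - 15x + 56) = (x - 7)(x - 8)
Cancel the common factor (x - 7):
(x^2 - 15x + 56)/(x - 7) = (x - 8)
Now substitute x = 7:
= (7) - (8) = -1

-1


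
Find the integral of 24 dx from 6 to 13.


The integral of a constant k over [a, b] equals k * (b - a).
integral from 6 to 13 of 24 dx
= 24 * (13 - 6)
= 24 * 7
= 168

168


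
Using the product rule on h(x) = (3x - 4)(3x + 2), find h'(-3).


Let u(x) = 3x - 4 and v(x) = 3x + 2
u'(x) = 3
v'(x) = 3
Product rule: h'(x) = u'(x)*v(x) + u(x)*v'(x)
= 3 * (3x + 2) + (3x - 4) * 3
At x = -3:
u(-3) = 3 * (-3) - 4 = -13
v(-3) = 3 * (-3) + 2 = -7
h'(-3) = 3 * (-7) + (-13) * 3
= -21 - 39
= -60

-60


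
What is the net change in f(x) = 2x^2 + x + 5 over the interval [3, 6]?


Net change = f(b) - f(a)
f(x) = 2x^2 + x + 5
Compute f(6):
f(6) = 2 * 6^2 + 1 * 6 + 5
= 72 + 6 + 5
= 83
Compute f(3):
f(3) = 2 * 3^2 + 1 * 3 + 5
= 18 + 3 + 5
= 26
Net change = 83 - 26 = 57

57


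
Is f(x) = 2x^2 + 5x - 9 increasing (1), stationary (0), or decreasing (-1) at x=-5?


Compute f'(x) to determine behavior:
f'(x) = 4x + 5
f'(-5) = 4 * (-5) + 5
= -20 + 5
= -15
Since f'(-5) < 0, the function is decreasing (-1)

-1


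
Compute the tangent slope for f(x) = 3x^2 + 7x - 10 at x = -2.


The slope of the tangent line equals f'(x) at the point.
f(x) = 3x^2 + 7x - 10
f'(x) = 6x + 7
At x = -2:
f'(-2) = 6 * (-2) + 7
= -12 + 7
= -5

-5


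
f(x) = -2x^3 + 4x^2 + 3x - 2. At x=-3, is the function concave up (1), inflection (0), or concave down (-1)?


Concavity is determined by the sign of f''(x).
f(x) = -2x^3 + 4x^2 + 3x - 2
f'(x) = -6x^2 + 8x + 3
f''(x) = -12x + 8
f''(-3) = -12 * (-3) + 8
= 36 + 8
= 44
Since f''(-3) > 0, the function is concave up (1)

1


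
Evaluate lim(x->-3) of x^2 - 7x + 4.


Since polynomials are continuous, we use direct substitution.
lim(x->-3) of x^2 - 7x + 4
= 1 * (-3)^2 - 7 * (-3) + 4
= 9 + 21 + 4
= 34

34


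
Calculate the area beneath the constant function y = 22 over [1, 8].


The area under a constant function y = 22 is a rectangle.
Width = 8 - 1 = 7
Height = 22
Area = width * height
= 7 * 22
= 154

154


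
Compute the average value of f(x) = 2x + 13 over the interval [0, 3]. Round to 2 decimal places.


Average value = 1/(b-a) * integral from a to b of f(x) dx
First compute the integral of 2x + 13:
F(x) = x^2 + 13x
F(3) = 1 * 9 + 13 * 3 = 48
F(0) = 1 * 0 + 13 * 0 = 0
Integral = 48 - 0 = 48
Average = 48 / (3 - 0) = 48 / 3
= 16 = 16.00

16.00


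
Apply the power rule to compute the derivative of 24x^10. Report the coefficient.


We apply the power rule: d/dx [ax^n] = a*n * x^(n-1)
d/dx [24x^10]
= 24 * 10 * x^(10-1)
= 240x^9
The coefficient is 240

240


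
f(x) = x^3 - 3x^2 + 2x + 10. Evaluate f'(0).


Differentiate f(x) = x^3 - 3x^2 + 2x + 10 term by term:
f'(x) = 3x^2 - 6x + 2
Substitute x = 0:
f'(0) = 3 * 0^2 - 6 * 0 + 2
= 0 + 0 + 2
= 2

2


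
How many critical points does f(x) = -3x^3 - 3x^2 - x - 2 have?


Find where f'(x) = 0:
f(x) = -3x^3 - 3x^2 - x - 2
f'(x) = -9x^2 - 6x - 1
This is a quadratic in x. Use the discriminant to count real roots.
Discriminant = (-6)^2 - 4 * (-9) * (-1)
= 36 - 36
= 0
Since discriminant = 0, f'(x) = 0 has exactly 1 real solution.
Number of critical points: 1

1


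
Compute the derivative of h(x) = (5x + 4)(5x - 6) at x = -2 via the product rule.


Let u(x) = 5x + 4 and v(x) = 5x - 6
u'(x) = 5
v'(x) = 5
Product rule: h'(x) = u'(x)*v(x) + u(x)*v'(x)
= 5 * (5x - 6) + (5x + 4) * 5
At x = -2:
u(-2) = 5 * (-2) + 4 = -6
v(-2) = 5 * (-2) - 6 = -16
h'(-2) = 5 * (-16) + (-6) * 5
= -80 - 30
= -110

-110


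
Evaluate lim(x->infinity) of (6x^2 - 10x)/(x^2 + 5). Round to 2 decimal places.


For limits at infinity with equal-degree polynomials,
we compare leading coefficients.
Numerator leading term: 6x^2
Denominator leading term: x^2
Divide both by x^2:
lim = (6 - 10/x) / (1 + 5/x^2)
As x -> infinity, the 1/x and 1/x^2 terms vanish:
= 6/1 = 6 = 6.00

6.00


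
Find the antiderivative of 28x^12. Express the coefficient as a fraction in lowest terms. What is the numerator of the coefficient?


Apply the power rule for integration:
integral of ax^n dx = a/(n+1) * x^(n+1) + C
integral of 28x^12 dx
= 28/13 * x^13 + C
The coefficient in lowest terms is 28/13, and its numerator is 28

28


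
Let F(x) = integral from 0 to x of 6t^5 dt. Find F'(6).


By the Fundamental Theorem of Calculus (Part 1):
If F(x) = integral from 0 to x of f(t) dt, then F'(x) = f(x)
Here f(t) = 6t^5
So F'(x) = 6x^5
Evaluate at x = 6:
F'(6) = 6 * 6^5
= 6 * 7776
= 46656

46656


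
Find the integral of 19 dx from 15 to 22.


The integral of a constant k over [a, b] equals k * (b - a).
integral from 15 to 22 of 19 dx
= 19 * (22 - 15)
= 19 * 7
= 133

133


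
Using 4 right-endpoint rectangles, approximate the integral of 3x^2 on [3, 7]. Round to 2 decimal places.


Right Riemann sum uses right endpoints of each subinterval.
Interval: [3, 7], n = 4
dx = (7 - 3) / 4 = 1
Right endpoints: [4, 5, 6, 7]
f values: [48, 75, 108, 147]
Sum = dx * (sum of f values)
= 1 * 378
= 378 = 378.00

378.00


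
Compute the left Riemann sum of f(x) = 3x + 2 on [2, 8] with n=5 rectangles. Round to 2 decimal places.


Left Riemann sum uses left endpoints of each subinterval.
Interval: [2, 8], n = 5
dx = (8 - 2) / 5 = 6/5
Left endpoints: [2, 16/5, 22/5, 28/5, 34/5]
f values: [8, 58/5, 76/5, 94/5, 112/5]
Sum = dx * (sum of f values)
= 6/5 * 76
= 456/5 = 91.20

91.20


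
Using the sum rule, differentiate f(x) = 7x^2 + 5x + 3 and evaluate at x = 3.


Differentiate term by term using power and sum rules:
f(x) = 7x^2 + 5x + 3
f'(x) = 14x + 5
Substitute x = 3:
f'(3) = 14 * 3 + 5
= 42 + 5
= 47

47


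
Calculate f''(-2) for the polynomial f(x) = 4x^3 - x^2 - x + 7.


First derivative:
f'(x) = 12x^2 - 2x - 1
Second derivative:
f''(x) = 24x - 2
Substitute x = -2:
f''(-2) = 24 * (-2) - 2
= -48 - 2
= -50

-50


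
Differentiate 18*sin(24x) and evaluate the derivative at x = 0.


Apply the chain rule to differentiate 18*sin(24x):
d/dx [18*sin(24x)]
= 18 * cos(24x) * d/dx(24x)
= 18 * 24 * cos(24x)
= 432 * cos(24x)
Evaluate at x = 0:
= 432 * cos(0)
= 432 * 1
= 432

432


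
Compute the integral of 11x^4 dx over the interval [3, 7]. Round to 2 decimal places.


Find the antiderivative of 11x^4:
F(x) = 11/5 * x^5
Apply the Fundamental Theorem of Calculus:
F(7) - F(3)
= 11/5 * 7^5 - 11/5 * 3^5
= 11/5 * (16807 - 243)
= 11/5 * 16564
= 182204/5 = 36440.80

36440.80


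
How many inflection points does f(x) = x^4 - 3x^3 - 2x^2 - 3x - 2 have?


Inflection points occur where f''(x) = 0 and concavity changes.
f(x) = x^4 - 3x^3 - 2x^2 - 3x - 2
f'(x) = 4x^3 - 9x^2 - 4x - 3
f''(x) = 12x^2 - 18x - 4
This is a quadratic in x. Use the discriminant to count real roots.
Discriminant = (-18)^2 - 4 * 12 * (-4)
= 324 - (-192)
= 516
Since discriminant > 0, f''(x) = 0 has 2 distinct real solutions.
A quadratic with two distinct real roots changes sign at each root, so concavity changes at both.
Number of inflection points: 2

2


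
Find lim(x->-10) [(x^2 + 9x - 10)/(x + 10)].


Direct substitution gives 0/0, so we factor the numerator.
Factor: (x^2 + 9x - 10) = (x + 10)(x - 1)
Cancel the common factor (x + 10):
(x^2 + 9x - 10)/(x + 10) = (x - 1)
Now substitute x = -10:
= (-10) - (1) = -11

-11


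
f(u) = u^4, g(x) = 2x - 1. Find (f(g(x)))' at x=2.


Using the chain rule: (f(g(x)))' = f'(g(x)) * g'(x)
First, find g(2):
g(2) = 2 * 2 - 1 = 3
Next, f'(u) = 4u^3
And g'(x) = 2
So f'(g(2)) * g'(2)
= 4 * 3^3 * 2
= 4 * 27 * 2
= 216

216


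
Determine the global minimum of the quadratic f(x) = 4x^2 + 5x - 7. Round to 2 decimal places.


For a quadratic f(x) = ax^2 + bx + c with a > 0, the minimum is at the vertex.
Vertex x-coordinate: x = -b/(2a)
x = -(5) / (2 * 4)
x = -5/8
Substitute back to find the minimum value:
f(-5/8) = 4 * (-5/8)^2 + 5 * (-5/8) - 7
= 25/16 - 25/8 - 7
= -137/16 ≈ -8.56

-8.56


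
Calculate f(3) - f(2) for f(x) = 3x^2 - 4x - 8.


Net change = f(b) - f(a)
f(x) = 3x^2 - 4x - 8
Compute f(3):
f(3) = 3 * 3^2 - 4 * 3 - 8
= 27 - 12 - 8
= 7
Compute f(2):
f(2) = 3 * 2^2 - 4 * 2 - 8
= 12 - 8 - 8
= -4
Net change = 7 - (-4) = 11

11


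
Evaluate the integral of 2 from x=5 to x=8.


The integral of a constant k over [a, b] equals k * (b - a).
integral from 5 to 8 of 2 dx
= 2 * (8 - 5)
= 2 * 3
= 6

6


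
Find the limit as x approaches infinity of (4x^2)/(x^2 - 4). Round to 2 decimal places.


For limits at infinity with equal-degree polynomials,
we compare leading coefficients.
Numerator leading term: 4x^2
Denominator leading term: x^2
Divide both by x^2:
lim = (4) / (1 - 4/x^2)
As x -> infinity, the 1/x and 1/x^2 terms vanish:
= 4/1 = 4 = 4.00

4.00


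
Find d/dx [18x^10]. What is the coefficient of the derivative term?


We apply the power rule: d/dx [ax^n] = a*n * x^(n-1)
d/dx [18x^10]
= 18 * 10 * x^(10-1)
= 180x^9
The coefficient is 180

180


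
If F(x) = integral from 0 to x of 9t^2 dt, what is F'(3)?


By the Fundamental Theorem of Calculus (Part 1):
If F(x) = integral from 0 to x of f(t) dt, then F'(x) = f(x)
Here f(t) = 9t^2
So F'(x) = 9x^2
Evaluate at x = 3:
F'(3) = 9 * 3^2
= 9 * 9
= 81

81


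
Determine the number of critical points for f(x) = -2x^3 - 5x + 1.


Find where f'(x) = 0:
f(x) = -2x^3 - 5x + 1
f'(x) = -6x^2 - 5
This is a quadratic in x. Use the discriminant to count real roots.
Discriminant = (0)^2 - 4 * (-6) * (-5)
= 0 - 120
= -120
Since discriminant < 0, f'(x) = 0 has no real solutions.
Number of critical points: 0

0


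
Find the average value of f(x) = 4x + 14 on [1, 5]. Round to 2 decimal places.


Average value = 1/(b-a) * integral from a to b of f(x) dx
First compute the integral of 4x + 14:
F(x) = 2x^2 + 14x
F(5) = 2 * 25 + 14 * 5 = 120
F(1) = 2 * 1 + 14 * 1 = 16
Integral = 120 - 16 = 104
Average = 104 / (5 - 1) = 104 / 4
= 26 = 26.00

26.00


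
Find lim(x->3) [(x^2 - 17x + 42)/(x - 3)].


Direct substitution gives 0/0, so we factor the numerator.
Factor: (x^2 - 17x + 42) = (x - 3)(x - 14)
Cancel the common factor (x - 3):
(x^2 - 17x + 42)/(x - 3) = (x - 14)
Now substitute x = 3:
= (3) - (14) = -11

-11


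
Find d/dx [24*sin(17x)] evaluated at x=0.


Apply the chain rule to differentiate 24*sin(17x):
d/dx [24*sin(17x)]
= 24 * cos(17x) * d/dx(17x)
= 24 * 17 * cos(17x)
= 408 * cos(17x)
Evaluate at x = 0:
= 408 * cos(0)
= 408 * 1
= 408

408


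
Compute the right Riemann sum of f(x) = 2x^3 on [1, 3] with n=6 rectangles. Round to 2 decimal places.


Right Riemann sum uses right endpoints of each subinterval.
Interval: [1, 3], n = 6
dx = (3 - 1) / 6 = 1/3
Right endpoints: [4/3, 5/3, 2, 7/3, 8/3, 3]
f values: [128/27, 250/27, 16, 686/27, 1024/27, 54]
Sum = dx * (sum of f values)
= 1/3 * 442/3
= 442/9 ≈ 49.11

49.11


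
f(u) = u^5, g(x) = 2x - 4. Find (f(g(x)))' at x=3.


Using the chain rule: (f(g(x)))' = f'(g(x)) * g'(x)
First, find g(3):
g(3) = 2 * 3 - 4 = 2
Next, f'(u) = 5u^4
And g'(x) = 2
So f'(g(3)) * g'(3)
= 5 * 2^4 * 2
= 5 * 16 * 2
= 160

160


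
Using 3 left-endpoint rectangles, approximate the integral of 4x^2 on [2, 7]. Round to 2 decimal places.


Left Riemann sum uses left endpoints of each subinterval.
Interval: [2, 7], n = 3
dx = (7 - 2) / 3 = 5/3
Left endpoints: [2, 11/3, 16/3]
f values: [16, 484/9, 1024/9]
Sum = dx * (sum of f values)
= 5/3 * 1652/9
= 8260/27 ≈ 305.93

305.93


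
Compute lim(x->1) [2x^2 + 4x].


Since polynomials are continuous, we use direct substitution.
lim(x->1) of 2x^2 + 4x
= 2 * 1^2 + 4 * 1 + 0
= 2 + 4 + 0
= 6

6


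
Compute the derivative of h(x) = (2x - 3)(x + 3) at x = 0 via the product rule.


Let u(x) = 2x - 3 and v(x) = x + 3
u'(x) = 2
v'(x) = 1
Product rule: h'(x) = u'(x)*v(x) + u(x)*v'(x)
= 2 * (x + 3) + (2x - 3) * 1
At x = 0:
u(0) = 2 * 0 - 3 = -3
v(0) = 1 * 0 + 3 = 3
h'(0) = 2 * 3 + (-3) * 1
= 6 - 3
= 3

3


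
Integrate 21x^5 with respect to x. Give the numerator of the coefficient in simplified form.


Apply the power rule for integration:
integral of ax^n dx = a/(n+1) * x^(n+1) + C
integral of 21x^5 dx
= 21/6 * x^6 + C
= 7/2 * x^6 + C
The coefficient in lowest terms is 7/2, and its numerator is 7

7


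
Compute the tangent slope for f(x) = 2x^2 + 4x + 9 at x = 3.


The slope of the tangent line equals f'(x) at the point.
f(x) = 2x^2 + 4x + 9
f'(x) = 4x + 4
At x = 3:
f'(3) = 4 * 3 + 4
= 12 + 4
= 16

16


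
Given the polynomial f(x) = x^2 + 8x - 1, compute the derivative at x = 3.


Differentiate term by term using power and sum rules:
f(x) = x^2 + 8x - 1
f'(x) = 2x + 8
Substitute x = 3:
f'(3) = 2 * 3 + 8
= 6 + 8
= 14

14


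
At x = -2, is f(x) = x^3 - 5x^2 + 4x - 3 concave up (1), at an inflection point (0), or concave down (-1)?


Concavity is determined by the sign of f''(x).
f(x) = x^3 - 5x^2 + 4x - 3
f'(x) = 3x^2 - 10x + 4
f''(x) = 6x - 10
f''(-2) = 6 * (-2) - 10
= -12 - 10
= -22
Since f''(-2) < 0, the function is concave down (-1)

-1


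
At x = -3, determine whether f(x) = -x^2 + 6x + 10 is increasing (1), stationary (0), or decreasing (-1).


Compute f'(x) to determine behavior:
f'(x) = -2x + 6
f'(-3) = -2 * (-3) + 6
= 6 + 6
= 12
Since f'(-3) > 0, the function is increasing (1)

1


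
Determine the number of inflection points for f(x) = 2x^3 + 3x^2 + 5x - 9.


Inflection points occur where f''(x) = 0 and concavity changes.
f(x) = 2x^3 + 3x^2 + 5x - 9
f'(x) = 6x^2 + 6x + 5
f''(x) = 12x + 6
Set f''(x) = 0:
12x + 6 = 0
x = -6 / 12 = -1/2
Since f''(x) is linear (degree 1), it changes sign at this point.
Therefore there is exactly 1 inflection point.

1


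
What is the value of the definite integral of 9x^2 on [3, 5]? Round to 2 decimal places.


Find the antiderivative of 9x^2:
F(x) = 9/3 * x^3
Apply the Fundamental Theorem of Calculus:
F(5) - F(3)
= 9/3 * 5^3 - 9/3 * 3^3
= 9/3 * (125 - 27)
= 9/3 * 98
= 294 = 294.00

294.00


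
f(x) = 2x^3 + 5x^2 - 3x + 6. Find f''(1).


First derivative:
f'(x) = 6x^2 + 10x - 3
Second derivative:
f''(x) = 12x + 10
Substitute x = 1:
f''(1) = 12 * 1 + 10
= 12 + 10
= 22

22


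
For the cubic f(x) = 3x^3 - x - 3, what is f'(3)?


Differentiate f(x) = 3x^3 - x - 3 term by term:
f'(x) = 9x^2 - 1
Substitute x = 3:
f'(3) = 9 * 3^2 + 0 * 3 - 1
= 81 + 0 - 1
= 80

80


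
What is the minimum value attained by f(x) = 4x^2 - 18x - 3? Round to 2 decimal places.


For a quadratic f(x) = ax^2 + bx + c with a > 0, the minimum is at the vertex.
Vertex x-coordinate: x = -b/(2a)
x = -(-18) / (2 * 4)
x = 18/8 = 9/4
Substitute back to find the minimum value:
f(9/4) = 4 * (9/4)^2 - 18 * (9/4) - 3
= 81/4 - 81/2 - 3
= -93/4 = -23.25

-23.25


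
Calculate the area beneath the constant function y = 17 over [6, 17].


The area under a constant function y = 17 is a rectangle.
Width = 17 - 6 = 11
Height = 17
Area = width * height
= 11 * 17
= 187

187


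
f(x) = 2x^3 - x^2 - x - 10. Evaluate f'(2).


Differentiate f(x) = 2x^3 - x^2 - x - 10 term by term:
f'(x) = 6x^2 - 2x - 1
Substitute x = 2:
f'(2) = 6 * 2^2 - 2 * 2 - 1
= 24 - 4 - 1
= 19

19


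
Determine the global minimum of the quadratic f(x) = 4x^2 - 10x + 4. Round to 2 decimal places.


For a quadratic f(x) = ax^2 + bx + c with a > 0, the minimum is at the vertex.
Vertex x-coordinate: x = -b/(2a)
x = -(-10) / (2 * 4)
x = 10/8 = 5/4
Substitute back to find the minimum value:
f(5/4) = 4 * (5/4)^2 - 10 * (5/4) + 4
= 25/4 - 25/2 + 4
= -9/4 = -2.25

-2.25


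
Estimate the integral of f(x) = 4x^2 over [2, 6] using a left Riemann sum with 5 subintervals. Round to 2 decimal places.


Left Riemann sum uses left endpoints of each subinterval.
Interval: [2, 6], n = 5
dx = (6 - 2) / 5 = 4/5
Left endpoints: [2, 14/5, 18/5, 22/5, 26/5]
f values: [16, 784/25, 1296/25, 1936/25, 2704/25]
Sum = dx * (sum of f values)
= 4/5 * 1424/5
= 5696/25 = 227.84

227.84


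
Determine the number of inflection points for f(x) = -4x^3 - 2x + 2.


Inflection points occur where f''(x) = 0 and concavity changes.
f(x) = -4x^3 - 2x + 2
f'(x) = -12x^2 - 2
f''(x) = -24x
Set f''(x) = 0:
-24x = 0
x = 0 / (-24) = 0
Since f''(x) is linear (degree 1), it changes sign at this point.
Therefore there is exactly 1 inflection point.

1


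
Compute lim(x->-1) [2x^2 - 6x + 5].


Since polynomials are continuous, we use direct substitution.
lim(x->-1) of 2x^2 - 6x + 5
= 2 * (-1)^2 - 6 * (-1) + 5
= 2 + 6 + 5
= 13

13


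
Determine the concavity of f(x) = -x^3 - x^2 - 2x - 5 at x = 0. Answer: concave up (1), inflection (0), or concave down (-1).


Concavity is determined by the sign of f''(x).
f(x) = -x^3 - x^2 - 2x - 5
f'(x) = -3x^2 - 2x - 2
f''(x) = -6x - 2
f''(0) = -6 * 0 - 2
= 0 - 2
= -2
Since f''(0) < 0, the function is concave down (-1)

-1


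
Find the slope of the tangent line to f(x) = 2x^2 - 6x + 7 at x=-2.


The slope of the tangent line equals f'(x) at the point.
f(x) = 2x^2 - 6x + 7
f'(x) = 4x - 6
At x = -2:
f'(-2) = 4 * (-2) - 6
= -8 - 6
= -14

-14


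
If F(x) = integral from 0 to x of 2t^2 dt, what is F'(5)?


By the Fundamental Theorem of Calculus (Part 1):
If F(x) = integral from 0 to x of f(t) dt, then F'(x) = f(x)
Here f(t) = 2t^2
So F'(x) = 2x^2
Evaluate at x = 5:
F'(5) = 2 * 5^2
= 2 * 25
= 50

50
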